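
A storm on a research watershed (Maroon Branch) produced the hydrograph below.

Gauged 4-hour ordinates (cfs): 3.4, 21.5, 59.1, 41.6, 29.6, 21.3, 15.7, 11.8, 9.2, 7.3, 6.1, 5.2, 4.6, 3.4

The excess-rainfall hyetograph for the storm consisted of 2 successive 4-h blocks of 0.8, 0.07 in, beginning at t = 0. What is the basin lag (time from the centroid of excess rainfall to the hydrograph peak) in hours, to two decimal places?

Centroid of excess rainfall: t_c = Σ P_i·t̄_i / ΣP_i = 2.3218 h (block centres at 2, 6 h).
Hydrograph peak occurs at t = 8 h, so basin lag t_L = 8 − 2.3218 = 5.68 h.

t_L ≈ 5.68 h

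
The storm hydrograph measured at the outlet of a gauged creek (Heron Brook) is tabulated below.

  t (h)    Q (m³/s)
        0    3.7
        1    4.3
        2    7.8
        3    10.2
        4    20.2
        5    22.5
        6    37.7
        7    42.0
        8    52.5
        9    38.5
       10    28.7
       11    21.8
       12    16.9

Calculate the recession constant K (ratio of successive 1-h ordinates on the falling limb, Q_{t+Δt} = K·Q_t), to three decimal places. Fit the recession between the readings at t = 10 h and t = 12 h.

K ≈ 0.767

Using the recession-limb readings at t = 10 h and t = 12 h: Q falls from 28.7 to 16.9 m³/s over 2 intervals.
K = (Q₂/Q₁)^(1/2) = (16.9/28.7)^(1/2) = 0.767.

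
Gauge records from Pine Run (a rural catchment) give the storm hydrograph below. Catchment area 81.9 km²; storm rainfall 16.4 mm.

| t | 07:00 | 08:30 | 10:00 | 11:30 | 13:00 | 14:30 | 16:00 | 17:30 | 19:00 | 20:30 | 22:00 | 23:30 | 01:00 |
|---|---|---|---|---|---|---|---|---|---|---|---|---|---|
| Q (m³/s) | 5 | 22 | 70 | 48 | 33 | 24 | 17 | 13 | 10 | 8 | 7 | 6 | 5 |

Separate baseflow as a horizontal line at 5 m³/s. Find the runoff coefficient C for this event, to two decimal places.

ΣQ_DR = 203.0 m³/s; V = ΣQ_DR·Δt = 1.096 × 10^6 m³.
Runoff depth d = V / A = 13.38 mm.
C = d / P = 13.38 / 16.4 = 0.82.

C ≈ 0.82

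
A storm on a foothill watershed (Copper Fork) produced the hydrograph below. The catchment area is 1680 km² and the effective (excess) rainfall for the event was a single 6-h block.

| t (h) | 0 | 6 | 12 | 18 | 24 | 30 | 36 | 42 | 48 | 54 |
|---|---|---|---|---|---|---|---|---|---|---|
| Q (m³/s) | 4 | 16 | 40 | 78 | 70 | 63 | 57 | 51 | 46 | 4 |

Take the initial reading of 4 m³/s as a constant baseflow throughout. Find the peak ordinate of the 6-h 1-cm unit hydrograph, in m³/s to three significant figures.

Direct runoff: 0.0, 12.0, 36.0, 74.0, 66.0, 59.0, 53.0, 47.0, 42.0, 0.0 m³/s; ΣQ_DR = 389.0 m³/s, peak = 74.0 m³/s.
Runoff depth d = ΣQ_DR·Δt / A = 389.0 × 21600 / (1680 km²) = 5.001 mm.
The 1-cm UH is the DRH scaled by (10 mm)/d, so U_p = 74.0 × 10/5.001 = 148 m³/s.

U_p ≈ 148 m³/s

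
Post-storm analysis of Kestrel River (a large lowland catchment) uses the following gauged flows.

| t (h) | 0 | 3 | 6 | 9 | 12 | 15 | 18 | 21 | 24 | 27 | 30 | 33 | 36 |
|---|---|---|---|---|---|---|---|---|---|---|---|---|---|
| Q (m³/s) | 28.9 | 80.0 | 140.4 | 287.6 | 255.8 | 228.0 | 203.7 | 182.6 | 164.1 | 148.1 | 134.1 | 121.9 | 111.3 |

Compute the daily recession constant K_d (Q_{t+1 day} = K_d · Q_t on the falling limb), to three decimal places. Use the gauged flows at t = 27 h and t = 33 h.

Between t = 27 h and t = 33 h the flow falls from 148.1 to 121.9 m³/s over 2×3 h = 6 h.
Per-interval ratio K = (121.9/148.1)^(1/2) = 0.9072; K_d = K^(24/3) = 0.459.

K_d ≈ 0.459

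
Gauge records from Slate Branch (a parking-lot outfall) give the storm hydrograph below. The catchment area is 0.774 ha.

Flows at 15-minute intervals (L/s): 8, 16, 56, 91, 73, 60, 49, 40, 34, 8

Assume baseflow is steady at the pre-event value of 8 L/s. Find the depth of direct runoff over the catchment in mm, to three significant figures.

d ≈ 41.3 mm

Direct runoff: 0.0, 8.0, 48.0, 83.0, 65.0, 52.0, 41.0, 32.0, 26.0, 0.0 L/s; ΣQ_DR = 355.0 L/s.
V = ΣQ_DR · Δt = 355.0 × 900 s = 3.195 × 10^5 L.
Over A = 0.774 ha, depth = V / A = 41.3 mm.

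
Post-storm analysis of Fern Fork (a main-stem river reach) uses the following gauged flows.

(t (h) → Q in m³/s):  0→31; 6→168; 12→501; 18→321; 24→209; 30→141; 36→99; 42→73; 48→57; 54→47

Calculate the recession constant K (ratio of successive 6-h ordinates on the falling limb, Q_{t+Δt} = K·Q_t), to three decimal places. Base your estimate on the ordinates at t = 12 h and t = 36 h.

Using the recession-limb readings at t = 12 h and t = 36 h: Q falls from 501 to 99 m³/s over 4 intervals.
K = (Q₂/Q₁)^(1/4) = (99/501)^(1/4) = 0.667.

K ≈ 0.667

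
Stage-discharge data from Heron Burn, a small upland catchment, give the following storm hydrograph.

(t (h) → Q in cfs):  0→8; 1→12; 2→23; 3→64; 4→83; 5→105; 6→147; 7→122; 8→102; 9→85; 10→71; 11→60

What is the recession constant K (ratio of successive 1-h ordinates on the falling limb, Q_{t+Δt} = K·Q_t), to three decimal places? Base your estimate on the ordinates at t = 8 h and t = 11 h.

Using the recession-limb readings at t = 8 h and t = 11 h: Q falls from 102 to 60 cfs over 3 intervals.
K = (Q₂/Q₁)^(1/3) = (60/102)^(1/3) = 0.838.

K ≈ 0.838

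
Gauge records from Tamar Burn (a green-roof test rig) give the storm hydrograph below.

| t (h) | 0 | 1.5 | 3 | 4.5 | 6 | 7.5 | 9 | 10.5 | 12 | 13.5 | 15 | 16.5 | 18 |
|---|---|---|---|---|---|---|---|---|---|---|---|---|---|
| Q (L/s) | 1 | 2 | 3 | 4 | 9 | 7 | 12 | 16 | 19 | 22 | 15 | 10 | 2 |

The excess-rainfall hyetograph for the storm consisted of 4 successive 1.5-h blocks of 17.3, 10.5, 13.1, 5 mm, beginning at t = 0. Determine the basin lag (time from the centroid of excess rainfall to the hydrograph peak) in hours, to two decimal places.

Centroid of excess rainfall: t_c = Σ P_i·t̄_i / ΣP_i = 2.4395 h (block centres at 0.75, 2.25, 3.75, 5.25 h).
Hydrograph peak occurs at t = 13.5 h, so basin lag t_L = 13.5 − 2.4395 = 11.06 h.

t_L ≈ 11.06 h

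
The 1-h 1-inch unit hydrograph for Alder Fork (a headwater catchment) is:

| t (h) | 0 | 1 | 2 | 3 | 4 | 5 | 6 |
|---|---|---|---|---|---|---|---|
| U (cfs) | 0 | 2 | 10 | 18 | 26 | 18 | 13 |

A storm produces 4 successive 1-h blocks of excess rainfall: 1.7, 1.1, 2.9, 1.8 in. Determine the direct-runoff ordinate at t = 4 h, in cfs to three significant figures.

Q ≈ 96.6 cfs

By discrete convolution, Q_j = Σ (P_i / 1 in) · U_{j−i}.
At t = 4 h (j=4): Q = (1.7/1)·26 + (1.1/1)·18 + (2.9/1)·10 + (1.8/1)·2 = 96.6 cfs.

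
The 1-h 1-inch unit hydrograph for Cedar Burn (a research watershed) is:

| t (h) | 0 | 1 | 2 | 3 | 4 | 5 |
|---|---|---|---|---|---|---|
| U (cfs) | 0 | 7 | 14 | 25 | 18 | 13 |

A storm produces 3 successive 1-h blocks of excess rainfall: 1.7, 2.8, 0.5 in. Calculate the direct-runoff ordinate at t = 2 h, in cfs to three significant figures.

By discrete convolution, Q_j = Σ (P_i / 1 in) · U_{j−i}.
At t = 2 h (j=2): Q = (1.7/1)·14 + (2.8/1)·7 + (0.5/1)·0 = 43.4 cfs.

Q ≈ 43.4 cfs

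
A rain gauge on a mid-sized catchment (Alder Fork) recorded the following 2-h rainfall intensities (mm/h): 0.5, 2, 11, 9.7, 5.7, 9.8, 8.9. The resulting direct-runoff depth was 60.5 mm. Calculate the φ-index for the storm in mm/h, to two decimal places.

φ ≈ 2.97 mm/h

Only the 5 blocks with intensity above φ contribute runoff: 11, 9.7, 5.7, 9.8, 8.9 mm/h.
Σ(I−φ)·Δt = d  ⇒  (11+9.7+5.7+9.8+8.9 − 5φ)·2 = 60.5
φ = (45.10 − 60.5/2) / 5 = 2.97 mm/h.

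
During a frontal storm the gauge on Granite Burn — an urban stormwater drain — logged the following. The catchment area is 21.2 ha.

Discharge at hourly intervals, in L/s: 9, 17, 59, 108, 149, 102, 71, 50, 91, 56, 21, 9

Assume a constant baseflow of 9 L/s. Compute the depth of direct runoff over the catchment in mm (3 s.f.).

d ≈ 10.8 mm

Direct runoff: 0.0, 8.0, 50.0, 99.0, 140.0, 93.0, 62.0, 41.0, 82.0, 47.0, 12.0, 0.0 L/s; ΣQ_DR = 634.0 L/s.
V = ΣQ_DR · Δt = 634.0 × 3600 s = 2.282 × 10^6 L.
Over A = 21.2 ha, depth = V / A = 10.8 mm.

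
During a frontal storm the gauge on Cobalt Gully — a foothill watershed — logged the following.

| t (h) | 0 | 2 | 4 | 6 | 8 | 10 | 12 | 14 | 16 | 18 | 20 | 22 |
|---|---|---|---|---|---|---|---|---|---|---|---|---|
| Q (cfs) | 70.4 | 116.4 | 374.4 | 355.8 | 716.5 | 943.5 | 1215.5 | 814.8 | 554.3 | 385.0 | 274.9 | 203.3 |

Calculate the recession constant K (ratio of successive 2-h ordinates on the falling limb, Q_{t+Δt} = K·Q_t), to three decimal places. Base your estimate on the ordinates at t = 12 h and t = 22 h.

Using the recession-limb readings at t = 12 h and t = 22 h: Q falls from 1215.5 to 203.3 cfs over 5 intervals.
K = (Q₂/Q₁)^(1/5) = (203.3/1215.5)^(1/5) = 0.699.

K ≈ 0.699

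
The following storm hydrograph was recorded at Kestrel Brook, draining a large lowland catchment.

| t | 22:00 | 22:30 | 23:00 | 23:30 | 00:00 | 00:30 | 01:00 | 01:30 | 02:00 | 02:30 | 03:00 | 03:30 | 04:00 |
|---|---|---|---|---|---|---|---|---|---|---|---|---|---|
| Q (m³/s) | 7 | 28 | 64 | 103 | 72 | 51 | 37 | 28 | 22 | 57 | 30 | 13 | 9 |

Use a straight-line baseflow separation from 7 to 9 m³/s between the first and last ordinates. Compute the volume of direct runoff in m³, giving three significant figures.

V ≈ 7.51 × 10^5 m³

Direct-runoff ordinates (Q − Q_b): 0.00, 20.83, 56.67, 95.50, 64.33, 43.17, 29.00, 19.83, 13.67, 48.50, 21.33, 4.17, 0.00 m³/s.
ΣQ_DR = 417.0 m³/s.
With Δt = 0.5 h = 1800 s, V = ΣQ_DR · Δt = 417.0 × 1800 = 7.51 × 10^5 m³.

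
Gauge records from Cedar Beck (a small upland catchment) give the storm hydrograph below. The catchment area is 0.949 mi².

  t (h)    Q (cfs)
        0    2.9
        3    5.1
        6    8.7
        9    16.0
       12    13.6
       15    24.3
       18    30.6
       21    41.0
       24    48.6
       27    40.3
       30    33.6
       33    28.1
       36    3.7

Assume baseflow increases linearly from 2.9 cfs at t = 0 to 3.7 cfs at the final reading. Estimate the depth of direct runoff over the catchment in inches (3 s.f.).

d ≈ 1.24 in

Direct runoff: 0.00, 2.13, 5.67, 12.90, 10.43, 21.07, 27.30, 37.63, 45.17, 36.80, 30.03, 24.47, 0.00 cfs; ΣQ_DR = 253.6 cfs.
V = ΣQ_DR · Δt = 253.6 × 10800 s = 2.739 × 10^6 ft³.
Over A = 0.949 mi², depth = V / A = 1.24 in.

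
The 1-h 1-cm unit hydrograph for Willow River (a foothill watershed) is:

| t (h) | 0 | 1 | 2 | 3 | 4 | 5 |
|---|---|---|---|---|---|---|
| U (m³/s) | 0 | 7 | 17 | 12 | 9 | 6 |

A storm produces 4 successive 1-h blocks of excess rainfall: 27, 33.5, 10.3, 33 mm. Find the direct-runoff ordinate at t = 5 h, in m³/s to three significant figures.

Q ≈ 115 m³/s

By discrete convolution, Q_j = Σ (P_i / 10 mm) · U_{j−i}.
At t = 5 h (j=5): Q = (27/10)·6 + (33.5/10)·9 + (10.3/10)·12 + (33/10)·17 = 115 m³/s.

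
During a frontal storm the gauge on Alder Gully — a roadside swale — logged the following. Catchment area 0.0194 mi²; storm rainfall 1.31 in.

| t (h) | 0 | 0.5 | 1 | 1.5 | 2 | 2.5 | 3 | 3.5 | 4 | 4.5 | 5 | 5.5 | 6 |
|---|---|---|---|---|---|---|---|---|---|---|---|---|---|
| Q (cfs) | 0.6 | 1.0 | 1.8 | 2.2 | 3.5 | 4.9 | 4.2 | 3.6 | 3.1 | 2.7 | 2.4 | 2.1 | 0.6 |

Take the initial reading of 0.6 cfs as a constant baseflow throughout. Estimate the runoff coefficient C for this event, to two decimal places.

ΣQ_DR = 24.90 cfs; V = ΣQ_DR·Δt = 44820 ft³.
Runoff depth d = V / A = 0.9944 in.
C = d / P = 0.9944 / 1.31 = 0.76.

C ≈ 0.76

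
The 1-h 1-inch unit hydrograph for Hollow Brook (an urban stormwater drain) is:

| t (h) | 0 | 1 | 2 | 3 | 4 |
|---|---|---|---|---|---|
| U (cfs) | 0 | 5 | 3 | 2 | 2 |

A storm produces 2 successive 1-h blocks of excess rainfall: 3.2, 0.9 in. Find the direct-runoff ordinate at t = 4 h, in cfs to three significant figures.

By discrete convolution, Q_j = Σ (P_i / 1 in) · U_{j−i}.
At t = 4 h (j=4): Q = (3.2/1)·2 + (0.9/1)·2 = 8.20 cfs.

Q ≈ 8.20 cfs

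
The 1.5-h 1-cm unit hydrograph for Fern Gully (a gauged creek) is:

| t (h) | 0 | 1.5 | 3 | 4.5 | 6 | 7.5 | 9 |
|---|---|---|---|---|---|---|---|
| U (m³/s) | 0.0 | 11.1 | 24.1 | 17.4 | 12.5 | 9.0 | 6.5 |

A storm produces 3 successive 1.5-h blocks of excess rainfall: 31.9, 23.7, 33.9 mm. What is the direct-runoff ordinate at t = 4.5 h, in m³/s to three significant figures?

By discrete convolution, Q_j = Σ (P_i / 10 mm) · U_{j−i}.
At t = 4.5 h (j=3): Q = (31.9/10)·17.4 + (23.7/10)·24.1 + (33.9/10)·11.1 = 150 m³/s.

Q ≈ 150 m³/s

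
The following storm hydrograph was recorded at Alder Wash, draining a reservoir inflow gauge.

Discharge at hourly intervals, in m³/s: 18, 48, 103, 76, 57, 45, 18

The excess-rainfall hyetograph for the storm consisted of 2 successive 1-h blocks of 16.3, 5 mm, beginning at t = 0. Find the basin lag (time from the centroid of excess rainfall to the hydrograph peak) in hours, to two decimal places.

Centroid of excess rainfall: t_c = Σ P_i·t̄_i / ΣP_i = 0.7347 h (block centres at 0.5, 1.5 h).
Hydrograph peak occurs at t = 2 h, so basin lag t_L = 2 − 0.7347 = 1.27 h.

t_L ≈ 1.27 h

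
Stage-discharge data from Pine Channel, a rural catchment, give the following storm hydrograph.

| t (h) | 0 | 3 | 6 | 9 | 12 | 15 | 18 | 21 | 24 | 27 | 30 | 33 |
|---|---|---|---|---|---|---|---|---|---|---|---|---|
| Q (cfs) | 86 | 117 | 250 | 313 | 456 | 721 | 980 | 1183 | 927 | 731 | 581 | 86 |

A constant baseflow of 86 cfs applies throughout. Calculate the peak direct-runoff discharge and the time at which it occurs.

Q_p = 1097.0 cfs at t = 21 h

Subtracting baseflow gives direct-runoff ordinates: 0.0, 31.0, 164.0, 227.0, 370.0, 635.0, 894.0, 1097.0, 841.0, 645.0, 495.0, 0.0 cfs.
The maximum is 1097.0 cfs, occurring at the reading for t = 21 h.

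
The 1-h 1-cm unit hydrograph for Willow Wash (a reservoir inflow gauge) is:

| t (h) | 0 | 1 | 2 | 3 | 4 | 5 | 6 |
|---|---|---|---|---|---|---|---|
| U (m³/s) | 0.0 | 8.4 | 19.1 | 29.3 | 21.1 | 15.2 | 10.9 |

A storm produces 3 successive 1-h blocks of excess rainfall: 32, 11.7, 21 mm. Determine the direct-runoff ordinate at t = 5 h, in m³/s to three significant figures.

By discrete convolution, Q_j = Σ (P_i / 10 mm) · U_{j−i}.
At t = 5 h (j=5): Q = (32/10)·15.2 + (11.7/10)·21.1 + (21/10)·29.3 = 135 m³/s.

Q ≈ 135 m³/s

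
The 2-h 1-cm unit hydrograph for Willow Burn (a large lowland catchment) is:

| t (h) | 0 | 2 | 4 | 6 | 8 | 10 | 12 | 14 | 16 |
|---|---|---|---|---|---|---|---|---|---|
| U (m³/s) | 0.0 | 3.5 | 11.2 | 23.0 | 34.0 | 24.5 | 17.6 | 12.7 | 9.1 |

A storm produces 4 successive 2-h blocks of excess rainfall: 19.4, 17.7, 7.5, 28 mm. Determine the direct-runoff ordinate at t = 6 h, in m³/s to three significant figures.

Q ≈ 67.1 m³/s

By discrete convolution, Q_j = Σ (P_i / 10 mm) · U_{j−i}.
At t = 6 h (j=3): Q = (19.4/10)·23.0 + (17.7/10)·11.2 + (7.5/10)·3.5 + (28/10)·0.0 = 67.1 m³/s.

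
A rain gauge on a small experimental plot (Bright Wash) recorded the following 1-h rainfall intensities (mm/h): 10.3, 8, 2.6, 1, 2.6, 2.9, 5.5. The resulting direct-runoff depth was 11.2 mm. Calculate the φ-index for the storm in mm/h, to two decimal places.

Only the 3 blocks with intensity above φ contribute runoff: 10.3, 8, 5.5 mm/h.
Σ(I−φ)·Δt = d  ⇒  (10.3+8+5.5 − 3φ)·1 = 11.2
φ = (23.80 − 11.2/1) / 3 = 4.20 mm/h.

φ ≈ 4.20 mm/h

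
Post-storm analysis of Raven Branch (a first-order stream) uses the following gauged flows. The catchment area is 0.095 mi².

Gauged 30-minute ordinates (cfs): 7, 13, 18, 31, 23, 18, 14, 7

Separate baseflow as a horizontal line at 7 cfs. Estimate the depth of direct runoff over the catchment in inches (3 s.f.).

Direct runoff: 0.0, 6.0, 11.0, 24.0, 16.0, 11.0, 7.0, 0.0 cfs; ΣQ_DR = 75.00 cfs.
V = ΣQ_DR · Δt = 75.00 × 1800 s = 1.350 × 10^5 ft³.
Over A = 0.095 mi², depth = V / A = 0.612 in.

d ≈ 0.612 in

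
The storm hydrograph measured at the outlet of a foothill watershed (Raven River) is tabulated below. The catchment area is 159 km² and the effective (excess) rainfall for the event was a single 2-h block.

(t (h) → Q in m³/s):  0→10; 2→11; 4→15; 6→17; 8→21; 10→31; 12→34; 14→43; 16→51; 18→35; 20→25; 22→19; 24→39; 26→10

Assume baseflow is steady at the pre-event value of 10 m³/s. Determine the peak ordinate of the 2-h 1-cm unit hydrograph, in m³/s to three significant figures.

Direct runoff: 0.0, 1.0, 5.0, 7.0, 11.0, 21.0, 24.0, 33.0, 41.0, 25.0, 15.0, 9.0, 29.0, 0.0 m³/s; ΣQ_DR = 221.0 m³/s, peak = 41.0 m³/s.
Runoff depth d = ΣQ_DR·Δt / A = 221.0 × 7200 / (159 km²) = 10.01 mm.
The 1-cm UH is the DRH scaled by (10 mm)/d, so U_p = 41.0 × 10/10.01 = 41.0 m³/s.

U_p ≈ 41.0 m³/s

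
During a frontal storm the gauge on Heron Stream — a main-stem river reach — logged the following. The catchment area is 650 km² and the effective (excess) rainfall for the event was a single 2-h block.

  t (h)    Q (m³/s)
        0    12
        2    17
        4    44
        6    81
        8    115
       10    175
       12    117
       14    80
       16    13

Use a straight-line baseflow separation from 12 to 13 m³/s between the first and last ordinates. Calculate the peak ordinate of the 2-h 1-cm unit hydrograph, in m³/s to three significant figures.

Direct runoff: 0.00, 4.88, 31.75, 68.62, 102.50, 162.38, 104.25, 67.12, 0.00 m³/s; ΣQ_DR = 541.5 m³/s, peak = 162.38 m³/s.
Runoff depth d = ΣQ_DR·Δt / A = 541.5 × 7200 / (650 km²) = 5.998 mm.
The 1-cm UH is the DRH scaled by (10 mm)/d, so U_p = 162.38 × 10/5.998 = 271 m³/s.

U_p ≈ 271 m³/s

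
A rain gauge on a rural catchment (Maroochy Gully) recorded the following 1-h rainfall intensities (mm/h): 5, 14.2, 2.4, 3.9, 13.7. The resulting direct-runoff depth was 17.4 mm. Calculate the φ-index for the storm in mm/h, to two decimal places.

Only the 2 blocks with intensity above φ contribute runoff: 14.2, 13.7 mm/h.
Σ(I−φ)·Δt = d  ⇒  (14.2+13.7 − 2φ)·1 = 17.4
φ = (27.90 − 17.4/1) / 2 = 5.25 mm/h.

φ ≈ 5.25 mm/h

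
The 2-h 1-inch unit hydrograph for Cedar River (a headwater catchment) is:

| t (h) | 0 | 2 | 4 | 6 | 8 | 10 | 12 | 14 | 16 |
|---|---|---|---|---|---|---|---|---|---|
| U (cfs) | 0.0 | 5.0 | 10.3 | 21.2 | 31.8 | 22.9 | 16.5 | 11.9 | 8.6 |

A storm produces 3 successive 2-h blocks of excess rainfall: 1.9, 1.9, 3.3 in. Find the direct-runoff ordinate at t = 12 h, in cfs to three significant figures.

Q ≈ 180 cfs

By discrete convolution, Q_j = Σ (P_i / 1 in) · U_{j−i}.
At t = 12 h (j=6): Q = (1.9/1)·16.5 + (1.9/1)·22.9 + (3.3/1)·31.8 = 180 cfs.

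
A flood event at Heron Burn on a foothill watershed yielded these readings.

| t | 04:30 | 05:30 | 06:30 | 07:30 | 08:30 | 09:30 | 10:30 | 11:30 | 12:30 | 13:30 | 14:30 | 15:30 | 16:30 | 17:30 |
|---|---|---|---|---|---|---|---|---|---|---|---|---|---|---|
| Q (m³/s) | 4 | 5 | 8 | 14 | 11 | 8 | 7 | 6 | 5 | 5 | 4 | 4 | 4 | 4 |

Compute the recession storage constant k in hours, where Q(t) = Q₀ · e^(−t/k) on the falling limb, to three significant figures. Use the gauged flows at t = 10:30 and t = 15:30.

k ≈ 8.93 h

On the falling limb, Q drops from 7 to 4 m³/s between t = 10:30 and t = 15:30 (Δt = 5 h).
k = −Δt / ln(Q₂/Q₁) = −5 / ln(4/7) = 8.93 h.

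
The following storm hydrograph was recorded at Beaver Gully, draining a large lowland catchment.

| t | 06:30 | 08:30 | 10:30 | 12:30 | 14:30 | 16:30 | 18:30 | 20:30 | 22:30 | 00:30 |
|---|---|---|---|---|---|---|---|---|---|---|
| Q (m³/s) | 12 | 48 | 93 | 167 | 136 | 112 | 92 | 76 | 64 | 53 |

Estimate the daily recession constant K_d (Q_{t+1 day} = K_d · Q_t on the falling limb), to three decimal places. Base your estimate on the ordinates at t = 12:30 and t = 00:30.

Between t = 12:30 and t = 00:30 the flow falls from 167 to 53 m³/s over 6×2 h = 12 h.
Per-interval ratio K = (53/167)^(1/6) = 0.8259; K_d = K^(24/2) = 0.101.

K_d ≈ 0.101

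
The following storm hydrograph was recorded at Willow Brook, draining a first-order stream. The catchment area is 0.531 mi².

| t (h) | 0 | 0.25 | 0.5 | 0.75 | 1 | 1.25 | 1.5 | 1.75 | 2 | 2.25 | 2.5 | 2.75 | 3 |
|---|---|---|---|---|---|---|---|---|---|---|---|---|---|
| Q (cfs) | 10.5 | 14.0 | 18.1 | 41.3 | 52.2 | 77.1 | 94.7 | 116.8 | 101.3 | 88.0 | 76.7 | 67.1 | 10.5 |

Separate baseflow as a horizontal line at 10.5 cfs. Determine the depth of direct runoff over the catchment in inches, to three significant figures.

d ≈ 0.461 in

Direct runoff: 0.0, 3.5, 7.6, 30.8, 41.7, 66.6, 84.2, 106.3, 90.8, 77.5, 66.2, 56.6, 0.0 cfs; ΣQ_DR = 631.8 cfs.
V = ΣQ_DR · Δt = 631.8 × 900 s = 5.686 × 10^5 ft³.
Over A = 0.531 mi², depth = V / A = 0.461 in.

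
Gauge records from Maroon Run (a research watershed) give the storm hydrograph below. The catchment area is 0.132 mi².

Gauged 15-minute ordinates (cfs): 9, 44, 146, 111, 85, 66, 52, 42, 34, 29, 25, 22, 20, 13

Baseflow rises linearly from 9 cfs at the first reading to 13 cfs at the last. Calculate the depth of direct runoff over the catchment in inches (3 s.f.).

d ≈ 1.60 in

Direct runoff: 0.00, 34.69, 136.38, 101.08, 74.77, 55.46, 41.15, 30.85, 22.54, 17.23, 12.92, 9.62, 7.31, 0.00 cfs; ΣQ_DR = 544.0 cfs.
V = ΣQ_DR · Δt = 544.0 × 900 s = 4.896 × 10^5 ft³.
Over A = 0.132 mi², depth = V / A = 1.60 in.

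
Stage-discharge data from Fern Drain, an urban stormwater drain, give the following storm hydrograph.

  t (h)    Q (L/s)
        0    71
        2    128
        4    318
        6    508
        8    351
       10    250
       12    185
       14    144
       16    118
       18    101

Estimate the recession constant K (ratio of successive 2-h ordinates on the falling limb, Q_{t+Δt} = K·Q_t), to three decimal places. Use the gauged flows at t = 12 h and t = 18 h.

K ≈ 0.817

Using the recession-limb readings at t = 12 h and t = 18 h: Q falls from 185 to 101 L/s over 3 intervals.
K = (Q₂/Q₁)^(1/3) = (101/185)^(1/3) = 0.817.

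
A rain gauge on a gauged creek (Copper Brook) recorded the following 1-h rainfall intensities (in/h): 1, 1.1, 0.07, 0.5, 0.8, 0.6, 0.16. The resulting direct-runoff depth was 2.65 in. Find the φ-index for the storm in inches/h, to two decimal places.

φ ≈ 0.27 in/h

Only the 5 blocks with intensity above φ contribute runoff: 1, 1.1, 0.5, 0.8, 0.6 in/h.
Σ(I−φ)·Δt = d  ⇒  (1+1.1+0.5+0.8+0.6 − 5φ)·1 = 2.65
φ = (4.000 − 2.65/1) / 5 = 0.27 in/h.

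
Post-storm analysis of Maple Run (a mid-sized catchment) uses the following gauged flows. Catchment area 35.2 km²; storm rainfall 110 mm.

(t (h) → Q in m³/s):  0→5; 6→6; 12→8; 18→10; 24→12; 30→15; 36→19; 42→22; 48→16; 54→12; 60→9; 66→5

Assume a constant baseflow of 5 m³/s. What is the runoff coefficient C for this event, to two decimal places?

C ≈ 0.44

ΣQ_DR = 79.00 m³/s; V = ΣQ_DR·Δt = 1.706 × 10^6 m³.
Runoff depth d = V / A = 48.48 mm.
C = d / P = 48.48 / 110 = 0.44.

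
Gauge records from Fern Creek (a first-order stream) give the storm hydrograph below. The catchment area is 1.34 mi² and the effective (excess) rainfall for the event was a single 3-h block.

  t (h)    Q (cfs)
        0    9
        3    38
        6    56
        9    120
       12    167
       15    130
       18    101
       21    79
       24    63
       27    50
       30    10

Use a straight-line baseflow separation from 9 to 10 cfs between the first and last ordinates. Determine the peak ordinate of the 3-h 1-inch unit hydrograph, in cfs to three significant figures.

Direct runoff: 0.00, 28.90, 46.80, 110.70, 157.60, 120.50, 91.40, 69.30, 53.20, 40.10, 0.00 cfs; ΣQ_DR = 718.5 cfs, peak = 157.60 cfs.
Runoff depth d = ΣQ_DR·Δt / A = 718.5 × 10800 / (1.34 mi²) = 2.493 in.
The 1-inch UH is the DRH scaled by (1 in)/d, so U_p = 157.60 × 1/2.493 = 63.2 cfs.

U_p ≈ 63.2 cfs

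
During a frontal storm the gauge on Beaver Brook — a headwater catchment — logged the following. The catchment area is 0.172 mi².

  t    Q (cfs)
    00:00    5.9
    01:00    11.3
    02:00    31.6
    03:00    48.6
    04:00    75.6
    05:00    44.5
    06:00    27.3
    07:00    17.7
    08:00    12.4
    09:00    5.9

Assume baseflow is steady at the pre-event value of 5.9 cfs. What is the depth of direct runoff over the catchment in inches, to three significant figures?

d ≈ 2.00 in

Direct runoff: 0.0, 5.4, 25.7, 42.7, 69.7, 38.6, 21.4, 11.8, 6.5, 0.0 cfs; ΣQ_DR = 221.8 cfs.
V = ΣQ_DR · Δt = 221.8 × 3600 s = 7.985 × 10^5 ft³.
Over A = 0.172 mi², depth = V / A = 2.00 in.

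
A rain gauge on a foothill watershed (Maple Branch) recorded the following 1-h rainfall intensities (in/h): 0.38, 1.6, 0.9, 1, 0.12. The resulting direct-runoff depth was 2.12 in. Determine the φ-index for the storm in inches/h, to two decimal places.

φ ≈ 0.46 in/h

Only the 3 blocks with intensity above φ contribute runoff: 1.6, 0.9, 1 in/h.
Σ(I−φ)·Δt = d  ⇒  (1.6+0.9+1 − 3φ)·1 = 2.12
φ = (3.500 − 2.12/1) / 3 = 0.46 in/h.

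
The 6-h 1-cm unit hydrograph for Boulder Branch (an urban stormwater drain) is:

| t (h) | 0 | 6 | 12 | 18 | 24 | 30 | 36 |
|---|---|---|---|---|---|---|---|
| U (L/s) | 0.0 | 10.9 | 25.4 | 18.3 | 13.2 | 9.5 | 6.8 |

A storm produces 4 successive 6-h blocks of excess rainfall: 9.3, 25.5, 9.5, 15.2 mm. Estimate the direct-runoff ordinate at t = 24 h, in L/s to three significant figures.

By discrete convolution, Q_j = Σ (P_i / 10 mm) · U_{j−i}.
At t = 24 h (j=4): Q = (9.3/10)·13.2 + (25.5/10)·18.3 + (9.5/10)·25.4 + (15.2/10)·10.9 = 99.6 L/s.

Q ≈ 99.6 L/s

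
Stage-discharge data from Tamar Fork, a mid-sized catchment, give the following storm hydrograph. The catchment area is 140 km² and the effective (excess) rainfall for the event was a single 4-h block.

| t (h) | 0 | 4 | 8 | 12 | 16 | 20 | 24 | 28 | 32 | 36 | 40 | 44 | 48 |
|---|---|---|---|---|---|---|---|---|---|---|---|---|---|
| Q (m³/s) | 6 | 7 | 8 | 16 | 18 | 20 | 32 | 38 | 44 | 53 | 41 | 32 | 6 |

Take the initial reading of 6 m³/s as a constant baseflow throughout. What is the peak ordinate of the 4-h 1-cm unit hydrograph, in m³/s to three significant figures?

U_p ≈ 18.8 m³/s

Direct runoff: 0.0, 1.0, 2.0, 10.0, 12.0, 14.0, 26.0, 32.0, 38.0, 47.0, 35.0, 26.0, 0.0 m³/s; ΣQ_DR = 243.0 m³/s, peak = 47.0 m³/s.
Runoff depth d = ΣQ_DR·Δt / A = 243.0 × 14400 / (140 km²) = 24.99 mm.
The 1-cm UH is the DRH scaled by (10 mm)/d, so U_p = 47.0 × 10/24.99 = 18.8 m³/s.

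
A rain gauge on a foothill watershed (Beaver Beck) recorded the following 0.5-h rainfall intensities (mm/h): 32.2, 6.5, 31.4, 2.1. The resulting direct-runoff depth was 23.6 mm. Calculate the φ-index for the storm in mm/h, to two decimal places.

φ ≈ 8.20 mm/h

Only the 2 blocks with intensity above φ contribute runoff: 32.2, 31.4 mm/h.
Σ(I−φ)·Δt = d  ⇒  (32.2+31.4 − 2φ)·0.5 = 23.6
φ = (63.60 − 23.6/0.5) / 2 = 8.20 mm/h.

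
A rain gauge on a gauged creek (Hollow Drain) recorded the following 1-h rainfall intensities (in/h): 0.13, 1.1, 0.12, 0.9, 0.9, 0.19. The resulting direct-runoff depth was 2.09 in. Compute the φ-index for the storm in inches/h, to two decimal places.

φ ≈ 0.27 in/h

Only the 3 blocks with intensity above φ contribute runoff: 1.1, 0.9, 0.9 in/h.
Σ(I−φ)·Δt = d  ⇒  (1.1+0.9+0.9 − 3φ)·1 = 2.09
φ = (2.900 − 2.09/1) / 3 = 0.27 in/h.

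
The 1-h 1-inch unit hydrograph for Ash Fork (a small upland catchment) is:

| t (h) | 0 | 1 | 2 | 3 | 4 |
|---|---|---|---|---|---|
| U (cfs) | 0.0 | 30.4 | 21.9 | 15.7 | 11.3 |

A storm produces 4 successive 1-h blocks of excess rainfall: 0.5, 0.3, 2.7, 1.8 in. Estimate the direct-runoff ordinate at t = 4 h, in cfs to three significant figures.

By discrete convolution, Q_j = Σ (P_i / 1 in) · U_{j−i}.
At t = 4 h (j=4): Q = (0.5/1)·11.3 + (0.3/1)·15.7 + (2.7/1)·21.9 + (1.8/1)·30.4 = 124 cfs.

Q ≈ 124 cfs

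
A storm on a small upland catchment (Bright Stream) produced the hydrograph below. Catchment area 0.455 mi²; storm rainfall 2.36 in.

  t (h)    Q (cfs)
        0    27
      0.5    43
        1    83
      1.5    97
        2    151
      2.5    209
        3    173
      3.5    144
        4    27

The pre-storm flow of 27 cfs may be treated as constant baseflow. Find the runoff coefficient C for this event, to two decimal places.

C ≈ 0.51

ΣQ_DR = 711.0 cfs; V = ΣQ_DR·Δt = 1.280 × 10^6 ft³.
Runoff depth d = V / A = 1.211 in.
C = d / P = 1.211 / 2.36 = 0.51.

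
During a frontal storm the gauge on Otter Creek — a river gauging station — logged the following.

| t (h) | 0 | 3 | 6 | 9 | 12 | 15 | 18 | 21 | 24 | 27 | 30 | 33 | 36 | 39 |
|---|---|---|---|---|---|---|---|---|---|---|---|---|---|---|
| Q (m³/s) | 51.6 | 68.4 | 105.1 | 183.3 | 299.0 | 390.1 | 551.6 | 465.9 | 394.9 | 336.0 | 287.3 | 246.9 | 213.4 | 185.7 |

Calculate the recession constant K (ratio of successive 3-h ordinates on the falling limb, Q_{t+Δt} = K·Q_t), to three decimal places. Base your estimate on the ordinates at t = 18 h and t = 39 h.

Using the recession-limb readings at t = 18 h and t = 39 h: Q falls from 551.6 to 185.7 m³/s over 7 intervals.
K = (Q₂/Q₁)^(1/7) = (185.7/551.6)^(1/7) = 0.856.

K ≈ 0.856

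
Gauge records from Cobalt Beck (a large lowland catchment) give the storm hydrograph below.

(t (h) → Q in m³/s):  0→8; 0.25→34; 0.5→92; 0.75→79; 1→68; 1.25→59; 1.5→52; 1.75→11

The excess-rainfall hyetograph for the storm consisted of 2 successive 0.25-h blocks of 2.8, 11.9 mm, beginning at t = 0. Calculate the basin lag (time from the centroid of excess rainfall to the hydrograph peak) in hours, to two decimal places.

Centroid of excess rainfall: t_c = Σ P_i·t̄_i / ΣP_i = 0.3274 h (block centres at 0.125, 0.375 h).
Hydrograph peak occurs at t = 0.5 h, so basin lag t_L = 0.5 − 0.3274 = 0.17 h.

t_L ≈ 0.17 h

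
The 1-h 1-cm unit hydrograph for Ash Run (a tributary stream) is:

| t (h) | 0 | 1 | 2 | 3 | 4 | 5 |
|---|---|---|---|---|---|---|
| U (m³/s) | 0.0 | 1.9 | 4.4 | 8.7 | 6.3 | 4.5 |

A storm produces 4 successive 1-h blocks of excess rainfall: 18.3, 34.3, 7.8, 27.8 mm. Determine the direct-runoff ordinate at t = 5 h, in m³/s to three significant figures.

Q ≈ 48.9 m³/s

By discrete convolution, Q_j = Σ (P_i / 10 mm) · U_{j−i}.
At t = 5 h (j=5): Q = (18.3/10)·4.5 + (34.3/10)·6.3 + (7.8/10)·8.7 + (27.8/10)·4.4 = 48.9 m³/s.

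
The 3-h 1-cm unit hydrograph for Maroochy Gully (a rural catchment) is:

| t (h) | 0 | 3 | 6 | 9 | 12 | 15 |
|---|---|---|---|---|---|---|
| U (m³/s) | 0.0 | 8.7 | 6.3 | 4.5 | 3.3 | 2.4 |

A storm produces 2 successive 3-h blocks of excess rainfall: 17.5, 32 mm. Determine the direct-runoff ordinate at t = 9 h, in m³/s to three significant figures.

Q ≈ 28.0 m³/s

By discrete convolution, Q_j = Σ (P_i / 10 mm) · U_{j−i}.
At t = 9 h (j=3): Q = (17.5/10)·4.5 + (32/10)·6.3 = 28.0 m³/s.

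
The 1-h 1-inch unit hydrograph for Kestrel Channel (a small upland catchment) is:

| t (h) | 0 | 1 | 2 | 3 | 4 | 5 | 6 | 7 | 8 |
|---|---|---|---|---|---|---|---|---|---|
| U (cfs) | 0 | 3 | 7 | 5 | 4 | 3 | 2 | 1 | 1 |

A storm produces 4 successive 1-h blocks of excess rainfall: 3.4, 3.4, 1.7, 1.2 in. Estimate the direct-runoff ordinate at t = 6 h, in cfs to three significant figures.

By discrete convolution, Q_j = Σ (P_i / 1 in) · U_{j−i}.
At t = 6 h (j=6): Q = (3.4/1)·2 + (3.4/1)·3 + (1.7/1)·4 + (1.2/1)·5 = 29.8 cfs.

Q ≈ 29.8 cfs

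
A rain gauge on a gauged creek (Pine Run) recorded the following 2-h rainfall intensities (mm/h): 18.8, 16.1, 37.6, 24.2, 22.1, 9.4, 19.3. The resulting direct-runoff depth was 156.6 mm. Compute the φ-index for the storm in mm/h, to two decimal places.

Only the 6 blocks with intensity above φ contribute runoff: 18.8, 16.1, 37.6, 24.2, 22.1, 19.3 mm/h.
Σ(I−φ)·Δt = d  ⇒  (18.8+16.1+37.6+24.2+22.1+19.3 − 6φ)·2 = 156.6
φ = (138.1 − 156.6/2) / 6 = 9.97 mm/h.

φ ≈ 9.97 mm/h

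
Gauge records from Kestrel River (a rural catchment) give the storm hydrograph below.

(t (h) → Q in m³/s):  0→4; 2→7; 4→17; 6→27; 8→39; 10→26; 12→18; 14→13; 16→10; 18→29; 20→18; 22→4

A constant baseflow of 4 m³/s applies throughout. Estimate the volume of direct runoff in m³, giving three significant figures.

Direct-runoff ordinates (Q − Q_b): 0.0, 3.0, 13.0, 23.0, 35.0, 22.0, 14.0, 9.0, 6.0, 25.0, 14.0, 0.0 m³/s.
ΣQ_DR = 164.0 m³/s.
With Δt = 2 h = 7200 s, V = ΣQ_DR · Δt = 164.0 × 7200 = 1.18 × 10^6 m³.

V ≈ 1.18 × 10^6 m³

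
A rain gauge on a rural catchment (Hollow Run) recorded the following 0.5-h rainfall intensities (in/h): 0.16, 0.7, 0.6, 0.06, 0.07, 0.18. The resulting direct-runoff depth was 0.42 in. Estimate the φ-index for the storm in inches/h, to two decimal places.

Only the 2 blocks with intensity above φ contribute runoff: 0.7, 0.6 in/h.
Σ(I−φ)·Δt = d  ⇒  (0.7+0.6 − 2φ)·0.5 = 0.42
φ = (1.300 − 0.42/0.5) / 2 = 0.23 in/h.

φ ≈ 0.23 in/h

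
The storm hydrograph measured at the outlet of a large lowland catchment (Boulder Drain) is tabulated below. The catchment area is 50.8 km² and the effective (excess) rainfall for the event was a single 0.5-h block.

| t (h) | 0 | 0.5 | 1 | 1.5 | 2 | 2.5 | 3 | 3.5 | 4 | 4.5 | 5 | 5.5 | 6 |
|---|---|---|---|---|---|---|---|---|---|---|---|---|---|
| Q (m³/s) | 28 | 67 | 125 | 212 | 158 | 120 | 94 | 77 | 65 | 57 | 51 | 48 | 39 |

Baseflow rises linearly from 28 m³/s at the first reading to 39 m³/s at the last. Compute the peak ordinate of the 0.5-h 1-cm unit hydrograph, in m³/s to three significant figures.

U_p ≈ 72.5 m³/s

Direct runoff: 0.00, 38.08, 95.17, 181.25, 126.33, 87.42, 60.50, 42.58, 29.67, 20.75, 13.83, 9.92, 0.00 m³/s; ΣQ_DR = 705.5 m³/s, peak = 181.25 m³/s.
Runoff depth d = ΣQ_DR·Δt / A = 705.5 × 1800 / (50.8 km²) = 25.00 mm.
The 1-cm UH is the DRH scaled by (10 mm)/d, so U_p = 181.25 × 10/25.00 = 72.5 m³/s.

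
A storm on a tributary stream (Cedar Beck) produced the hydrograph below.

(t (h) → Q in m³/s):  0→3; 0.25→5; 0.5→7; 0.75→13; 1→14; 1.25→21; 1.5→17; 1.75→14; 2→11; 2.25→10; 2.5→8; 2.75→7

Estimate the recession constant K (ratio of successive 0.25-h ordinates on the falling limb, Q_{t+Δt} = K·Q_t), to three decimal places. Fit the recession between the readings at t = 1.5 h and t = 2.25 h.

Using the recession-limb readings at t = 1.5 h and t = 2.25 h: Q falls from 17 to 10 m³/s over 3 intervals.
K = (Q₂/Q₁)^(1/3) = (10/17)^(1/3) = 0.838.

K ≈ 0.838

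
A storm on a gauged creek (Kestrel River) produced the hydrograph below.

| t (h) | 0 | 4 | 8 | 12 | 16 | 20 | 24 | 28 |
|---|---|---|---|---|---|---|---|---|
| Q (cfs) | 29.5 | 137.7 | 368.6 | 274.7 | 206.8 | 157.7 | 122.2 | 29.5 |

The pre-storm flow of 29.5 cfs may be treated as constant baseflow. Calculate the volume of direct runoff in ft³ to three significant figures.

V ≈ 1.57 × 10^7 ft³

Direct-runoff ordinates (Q − Q_b): 0.0, 108.2, 339.1, 245.2, 177.3, 128.2, 92.7, 0.0 cfs.
ΣQ_DR = 1091 cfs.
With Δt = 4 h = 14400 s, V = ΣQ_DR · Δt = 1091 × 14400 = 1.57 × 10^7 ft³.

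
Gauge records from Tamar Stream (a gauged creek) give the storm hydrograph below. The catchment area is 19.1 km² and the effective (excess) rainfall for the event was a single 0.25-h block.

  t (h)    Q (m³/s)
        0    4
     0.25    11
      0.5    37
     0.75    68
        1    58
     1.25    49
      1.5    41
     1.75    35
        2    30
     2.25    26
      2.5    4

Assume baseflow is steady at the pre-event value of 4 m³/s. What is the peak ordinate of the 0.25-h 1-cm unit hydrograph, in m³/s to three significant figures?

U_p ≈ 42.6 m³/s

Direct runoff: 0.0, 7.0, 33.0, 64.0, 54.0, 45.0, 37.0, 31.0, 26.0, 22.0, 0.0 m³/s; ΣQ_DR = 319.0 m³/s, peak = 64.0 m³/s.
Runoff depth d = ΣQ_DR·Δt / A = 319.0 × 900 / (19.1 km²) = 15.03 mm.
The 1-cm UH is the DRH scaled by (10 mm)/d, so U_p = 64.0 × 10/15.03 = 42.6 m³/s.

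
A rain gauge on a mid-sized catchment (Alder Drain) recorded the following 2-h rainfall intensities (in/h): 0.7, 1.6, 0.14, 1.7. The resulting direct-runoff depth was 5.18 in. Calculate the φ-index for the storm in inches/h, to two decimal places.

Only the 3 blocks with intensity above φ contribute runoff: 0.7, 1.6, 1.7 in/h.
Σ(I−φ)·Δt = d  ⇒  (0.7+1.6+1.7 − 3φ)·2 = 5.18
φ = (4.000 − 5.18/2) / 3 = 0.47 in/h.

φ ≈ 0.47 in/h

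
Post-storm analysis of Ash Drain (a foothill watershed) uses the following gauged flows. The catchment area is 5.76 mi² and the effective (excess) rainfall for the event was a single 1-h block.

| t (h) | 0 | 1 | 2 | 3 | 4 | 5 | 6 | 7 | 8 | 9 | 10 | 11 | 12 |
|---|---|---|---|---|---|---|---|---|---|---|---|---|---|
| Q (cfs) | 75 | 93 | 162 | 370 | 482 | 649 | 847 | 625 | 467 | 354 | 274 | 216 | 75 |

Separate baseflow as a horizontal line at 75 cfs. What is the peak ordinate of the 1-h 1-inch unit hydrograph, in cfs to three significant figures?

U_p ≈ 773 cfs

Direct runoff: 0.0, 18.0, 87.0, 295.0, 407.0, 574.0, 772.0, 550.0, 392.0, 279.0, 199.0, 141.0, 0.0 cfs; ΣQ_DR = 3714 cfs, peak = 772.0 cfs.
Runoff depth d = ΣQ_DR·Δt / A = 3714 × 3600 / (5.76 mi²) = 0.9992 in.
The 1-inch UH is the DRH scaled by (1 in)/d, so U_p = 772.0 × 1/0.9992 = 773 cfs.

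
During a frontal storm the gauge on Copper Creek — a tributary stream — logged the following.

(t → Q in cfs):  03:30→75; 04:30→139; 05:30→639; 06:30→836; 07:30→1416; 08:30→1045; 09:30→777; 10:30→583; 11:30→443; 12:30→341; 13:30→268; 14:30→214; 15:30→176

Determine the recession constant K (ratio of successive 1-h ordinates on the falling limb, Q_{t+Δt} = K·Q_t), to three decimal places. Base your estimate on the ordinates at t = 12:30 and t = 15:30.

Using the recession-limb readings at t = 12:30 and t = 15:30: Q falls from 341 to 176 cfs over 3 intervals.
K = (Q₂/Q₁)^(1/3) = (176/341)^(1/3) = 0.802.

K ≈ 0.802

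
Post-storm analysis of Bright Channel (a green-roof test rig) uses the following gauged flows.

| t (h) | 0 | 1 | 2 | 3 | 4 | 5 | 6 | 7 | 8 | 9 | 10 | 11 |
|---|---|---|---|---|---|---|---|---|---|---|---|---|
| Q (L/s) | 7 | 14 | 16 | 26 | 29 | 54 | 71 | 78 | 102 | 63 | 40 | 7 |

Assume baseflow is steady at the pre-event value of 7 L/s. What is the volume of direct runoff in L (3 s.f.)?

V ≈ 1.52 × 10^6 L

Direct-runoff ordinates (Q − Q_b): 0.0, 7.0, 9.0, 19.0, 22.0, 47.0, 64.0, 71.0, 95.0, 56.0, 33.0, 0.0 L/s.
ΣQ_DR = 423.0 L/s.
With Δt = 1 h = 3600 s, V = ΣQ_DR · Δt = 423.0 × 3600 = 1.52 × 10^6 L.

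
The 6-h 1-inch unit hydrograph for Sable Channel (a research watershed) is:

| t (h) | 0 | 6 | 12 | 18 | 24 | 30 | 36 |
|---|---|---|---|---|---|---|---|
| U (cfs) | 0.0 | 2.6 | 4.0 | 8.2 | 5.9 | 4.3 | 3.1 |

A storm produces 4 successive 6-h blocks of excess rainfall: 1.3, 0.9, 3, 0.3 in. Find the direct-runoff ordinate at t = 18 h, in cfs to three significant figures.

By discrete convolution, Q_j = Σ (P_i / 1 in) · U_{j−i}.
At t = 18 h (j=3): Q = (1.3/1)·8.2 + (0.9/1)·4.0 + (3/1)·2.6 + (0.3/1)·0.0 = 22.1 cfs.

Q ≈ 22.1 cfs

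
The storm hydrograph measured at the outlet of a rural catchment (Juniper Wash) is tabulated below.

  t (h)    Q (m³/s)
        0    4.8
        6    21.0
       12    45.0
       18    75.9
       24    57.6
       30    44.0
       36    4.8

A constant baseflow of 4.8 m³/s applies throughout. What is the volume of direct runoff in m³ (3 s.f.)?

V ≈ 4.74 × 10^6 m³

Direct-runoff ordinates (Q − Q_b): 0.0, 16.2, 40.2, 71.1, 52.8, 39.2, 0.0 m³/s.
ΣQ_DR = 219.5 m³/s.
With Δt = 6 h = 21600 s, V = ΣQ_DR · Δt = 219.5 × 21600 = 4.74 × 10^6 m³.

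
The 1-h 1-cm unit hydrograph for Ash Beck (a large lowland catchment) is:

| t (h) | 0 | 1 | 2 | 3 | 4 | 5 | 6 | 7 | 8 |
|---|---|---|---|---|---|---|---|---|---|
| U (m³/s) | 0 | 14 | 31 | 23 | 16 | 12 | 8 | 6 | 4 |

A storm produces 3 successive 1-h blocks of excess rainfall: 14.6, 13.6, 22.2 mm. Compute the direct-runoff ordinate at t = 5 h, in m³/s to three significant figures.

Q ≈ 90.3 m³/s

By discrete convolution, Q_j = Σ (P_i / 10 mm) · U_{j−i}.
At t = 5 h (j=5): Q = (14.6/10)·12 + (13.6/10)·16 + (22.2/10)·23 = 90.3 m³/s.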